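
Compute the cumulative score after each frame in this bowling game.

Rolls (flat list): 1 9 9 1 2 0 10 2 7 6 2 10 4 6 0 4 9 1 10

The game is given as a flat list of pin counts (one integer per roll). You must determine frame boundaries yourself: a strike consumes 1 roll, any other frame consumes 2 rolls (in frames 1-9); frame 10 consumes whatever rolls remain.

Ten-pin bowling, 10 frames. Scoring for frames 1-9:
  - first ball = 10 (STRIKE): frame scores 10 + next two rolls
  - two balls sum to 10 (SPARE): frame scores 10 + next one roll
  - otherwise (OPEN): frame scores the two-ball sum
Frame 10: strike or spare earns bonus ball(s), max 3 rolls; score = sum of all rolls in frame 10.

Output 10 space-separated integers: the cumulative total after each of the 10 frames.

Answer: 19 31 33 52 61 69 89 99 103 123

Derivation:
Frame 1: SPARE (1+9=10). 10 + next roll (9) = 19. Cumulative: 19
Frame 2: SPARE (9+1=10). 10 + next roll (2) = 12. Cumulative: 31
Frame 3: OPEN (2+0=2). Cumulative: 33
Frame 4: STRIKE. 10 + next two rolls (2+7) = 19. Cumulative: 52
Frame 5: OPEN (2+7=9). Cumulative: 61
Frame 6: OPEN (6+2=8). Cumulative: 69
Frame 7: STRIKE. 10 + next two rolls (4+6) = 20. Cumulative: 89
Frame 8: SPARE (4+6=10). 10 + next roll (0) = 10. Cumulative: 99
Frame 9: OPEN (0+4=4). Cumulative: 103
Frame 10: SPARE. Sum of all frame-10 rolls (9+1+10) = 20. Cumulative: 123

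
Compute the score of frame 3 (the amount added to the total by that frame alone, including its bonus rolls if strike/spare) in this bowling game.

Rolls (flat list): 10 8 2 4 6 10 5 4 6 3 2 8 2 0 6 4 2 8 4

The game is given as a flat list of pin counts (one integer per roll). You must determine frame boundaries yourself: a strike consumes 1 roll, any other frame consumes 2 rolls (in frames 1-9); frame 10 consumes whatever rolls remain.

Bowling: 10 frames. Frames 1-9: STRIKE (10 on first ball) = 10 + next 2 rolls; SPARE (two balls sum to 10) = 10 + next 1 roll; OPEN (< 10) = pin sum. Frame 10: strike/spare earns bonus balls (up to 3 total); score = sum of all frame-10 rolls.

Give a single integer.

Answer: 20

Derivation:
Frame 1: STRIKE. 10 + next two rolls (8+2) = 20. Cumulative: 20
Frame 2: SPARE (8+2=10). 10 + next roll (4) = 14. Cumulative: 34
Frame 3: SPARE (4+6=10). 10 + next roll (10) = 20. Cumulative: 54
Frame 4: STRIKE. 10 + next two rolls (5+4) = 19. Cumulative: 73
Frame 5: OPEN (5+4=9). Cumulative: 82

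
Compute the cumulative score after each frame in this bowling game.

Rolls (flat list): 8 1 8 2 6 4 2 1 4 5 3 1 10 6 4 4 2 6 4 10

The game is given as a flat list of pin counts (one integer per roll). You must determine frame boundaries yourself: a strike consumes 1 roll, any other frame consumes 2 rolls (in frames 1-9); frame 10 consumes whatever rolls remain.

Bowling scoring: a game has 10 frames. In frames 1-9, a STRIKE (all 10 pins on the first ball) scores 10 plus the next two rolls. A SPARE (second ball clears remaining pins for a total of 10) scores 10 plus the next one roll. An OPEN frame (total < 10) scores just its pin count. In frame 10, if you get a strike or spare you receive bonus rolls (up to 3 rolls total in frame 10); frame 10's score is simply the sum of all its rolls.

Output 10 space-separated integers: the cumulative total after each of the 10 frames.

Frame 1: OPEN (8+1=9). Cumulative: 9
Frame 2: SPARE (8+2=10). 10 + next roll (6) = 16. Cumulative: 25
Frame 3: SPARE (6+4=10). 10 + next roll (2) = 12. Cumulative: 37
Frame 4: OPEN (2+1=3). Cumulative: 40
Frame 5: OPEN (4+5=9). Cumulative: 49
Frame 6: OPEN (3+1=4). Cumulative: 53
Frame 7: STRIKE. 10 + next two rolls (6+4) = 20. Cumulative: 73
Frame 8: SPARE (6+4=10). 10 + next roll (4) = 14. Cumulative: 87
Frame 9: OPEN (4+2=6). Cumulative: 93
Frame 10: SPARE. Sum of all frame-10 rolls (6+4+10) = 20. Cumulative: 113

Answer: 9 25 37 40 49 53 73 87 93 113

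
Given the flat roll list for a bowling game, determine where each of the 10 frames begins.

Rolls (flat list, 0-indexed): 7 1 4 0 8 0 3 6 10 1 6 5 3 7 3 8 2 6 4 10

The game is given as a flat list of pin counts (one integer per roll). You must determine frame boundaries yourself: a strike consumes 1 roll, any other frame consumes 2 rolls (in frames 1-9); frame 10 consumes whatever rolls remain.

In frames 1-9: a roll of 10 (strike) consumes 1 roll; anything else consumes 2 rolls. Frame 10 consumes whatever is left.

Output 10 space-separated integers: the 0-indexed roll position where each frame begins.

Answer: 0 2 4 6 8 9 11 13 15 17

Derivation:
Frame 1 starts at roll index 0: rolls=7,1 (sum=8), consumes 2 rolls
Frame 2 starts at roll index 2: rolls=4,0 (sum=4), consumes 2 rolls
Frame 3 starts at roll index 4: rolls=8,0 (sum=8), consumes 2 rolls
Frame 4 starts at roll index 6: rolls=3,6 (sum=9), consumes 2 rolls
Frame 5 starts at roll index 8: roll=10 (strike), consumes 1 roll
Frame 6 starts at roll index 9: rolls=1,6 (sum=7), consumes 2 rolls
Frame 7 starts at roll index 11: rolls=5,3 (sum=8), consumes 2 rolls
Frame 8 starts at roll index 13: rolls=7,3 (sum=10), consumes 2 rolls
Frame 9 starts at roll index 15: rolls=8,2 (sum=10), consumes 2 rolls
Frame 10 starts at roll index 17: 3 remaining rolls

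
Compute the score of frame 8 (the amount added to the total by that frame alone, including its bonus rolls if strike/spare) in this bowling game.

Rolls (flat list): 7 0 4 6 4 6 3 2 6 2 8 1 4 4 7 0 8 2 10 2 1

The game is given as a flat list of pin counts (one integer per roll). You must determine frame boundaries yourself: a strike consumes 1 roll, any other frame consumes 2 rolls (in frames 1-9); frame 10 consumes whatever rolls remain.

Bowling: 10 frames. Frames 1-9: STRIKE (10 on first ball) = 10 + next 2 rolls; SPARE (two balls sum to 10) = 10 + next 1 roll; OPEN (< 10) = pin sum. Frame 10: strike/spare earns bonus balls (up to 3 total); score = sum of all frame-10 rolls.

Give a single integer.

Answer: 7

Derivation:
Frame 1: OPEN (7+0=7). Cumulative: 7
Frame 2: SPARE (4+6=10). 10 + next roll (4) = 14. Cumulative: 21
Frame 3: SPARE (4+6=10). 10 + next roll (3) = 13. Cumulative: 34
Frame 4: OPEN (3+2=5). Cumulative: 39
Frame 5: OPEN (6+2=8). Cumulative: 47
Frame 6: OPEN (8+1=9). Cumulative: 56
Frame 7: OPEN (4+4=8). Cumulative: 64
Frame 8: OPEN (7+0=7). Cumulative: 71
Frame 9: SPARE (8+2=10). 10 + next roll (10) = 20. Cumulative: 91
Frame 10: STRIKE. Sum of all frame-10 rolls (10+2+1) = 13. Cumulative: 104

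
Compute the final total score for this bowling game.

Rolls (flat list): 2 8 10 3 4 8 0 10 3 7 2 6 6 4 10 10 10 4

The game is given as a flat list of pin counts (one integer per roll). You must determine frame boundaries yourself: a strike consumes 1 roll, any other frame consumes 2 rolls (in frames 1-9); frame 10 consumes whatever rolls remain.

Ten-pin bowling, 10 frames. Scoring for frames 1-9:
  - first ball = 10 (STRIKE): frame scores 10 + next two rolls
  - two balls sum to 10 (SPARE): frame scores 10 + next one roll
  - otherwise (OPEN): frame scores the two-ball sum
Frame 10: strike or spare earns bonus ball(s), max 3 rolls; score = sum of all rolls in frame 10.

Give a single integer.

Answer: 166

Derivation:
Frame 1: SPARE (2+8=10). 10 + next roll (10) = 20. Cumulative: 20
Frame 2: STRIKE. 10 + next two rolls (3+4) = 17. Cumulative: 37
Frame 3: OPEN (3+4=7). Cumulative: 44
Frame 4: OPEN (8+0=8). Cumulative: 52
Frame 5: STRIKE. 10 + next two rolls (3+7) = 20. Cumulative: 72
Frame 6: SPARE (3+7=10). 10 + next roll (2) = 12. Cumulative: 84
Frame 7: OPEN (2+6=8). Cumulative: 92
Frame 8: SPARE (6+4=10). 10 + next roll (10) = 20. Cumulative: 112
Frame 9: STRIKE. 10 + next two rolls (10+10) = 30. Cumulative: 142
Frame 10: STRIKE. Sum of all frame-10 rolls (10+10+4) = 24. Cumulative: 166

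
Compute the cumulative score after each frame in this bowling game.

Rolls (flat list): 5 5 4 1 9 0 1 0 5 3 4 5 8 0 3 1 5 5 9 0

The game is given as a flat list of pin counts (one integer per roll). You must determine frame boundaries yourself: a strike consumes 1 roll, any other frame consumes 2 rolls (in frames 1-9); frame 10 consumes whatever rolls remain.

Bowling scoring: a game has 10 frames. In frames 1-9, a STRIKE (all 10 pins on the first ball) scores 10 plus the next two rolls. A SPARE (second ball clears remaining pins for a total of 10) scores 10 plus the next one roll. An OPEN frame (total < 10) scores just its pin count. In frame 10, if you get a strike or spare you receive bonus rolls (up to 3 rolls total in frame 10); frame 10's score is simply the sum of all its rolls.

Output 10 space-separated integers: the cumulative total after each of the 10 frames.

Answer: 14 19 28 29 37 46 54 58 77 86

Derivation:
Frame 1: SPARE (5+5=10). 10 + next roll (4) = 14. Cumulative: 14
Frame 2: OPEN (4+1=5). Cumulative: 19
Frame 3: OPEN (9+0=9). Cumulative: 28
Frame 4: OPEN (1+0=1). Cumulative: 29
Frame 5: OPEN (5+3=8). Cumulative: 37
Frame 6: OPEN (4+5=9). Cumulative: 46
Frame 7: OPEN (8+0=8). Cumulative: 54
Frame 8: OPEN (3+1=4). Cumulative: 58
Frame 9: SPARE (5+5=10). 10 + next roll (9) = 19. Cumulative: 77
Frame 10: OPEN. Sum of all frame-10 rolls (9+0) = 9. Cumulative: 86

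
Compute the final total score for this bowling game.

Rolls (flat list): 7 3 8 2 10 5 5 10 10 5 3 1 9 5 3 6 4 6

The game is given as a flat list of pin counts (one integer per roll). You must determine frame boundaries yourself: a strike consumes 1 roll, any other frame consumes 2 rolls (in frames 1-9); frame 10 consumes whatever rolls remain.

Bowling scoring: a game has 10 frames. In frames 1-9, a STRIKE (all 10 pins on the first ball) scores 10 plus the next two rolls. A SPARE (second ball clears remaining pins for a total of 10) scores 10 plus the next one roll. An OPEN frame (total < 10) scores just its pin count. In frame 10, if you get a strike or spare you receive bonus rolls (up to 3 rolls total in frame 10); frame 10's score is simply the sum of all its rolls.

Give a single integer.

Answer: 168

Derivation:
Frame 1: SPARE (7+3=10). 10 + next roll (8) = 18. Cumulative: 18
Frame 2: SPARE (8+2=10). 10 + next roll (10) = 20. Cumulative: 38
Frame 3: STRIKE. 10 + next two rolls (5+5) = 20. Cumulative: 58
Frame 4: SPARE (5+5=10). 10 + next roll (10) = 20. Cumulative: 78
Frame 5: STRIKE. 10 + next two rolls (10+5) = 25. Cumulative: 103
Frame 6: STRIKE. 10 + next two rolls (5+3) = 18. Cumulative: 121
Frame 7: OPEN (5+3=8). Cumulative: 129
Frame 8: SPARE (1+9=10). 10 + next roll (5) = 15. Cumulative: 144
Frame 9: OPEN (5+3=8). Cumulative: 152
Frame 10: SPARE. Sum of all frame-10 rolls (6+4+6) = 16. Cumulative: 168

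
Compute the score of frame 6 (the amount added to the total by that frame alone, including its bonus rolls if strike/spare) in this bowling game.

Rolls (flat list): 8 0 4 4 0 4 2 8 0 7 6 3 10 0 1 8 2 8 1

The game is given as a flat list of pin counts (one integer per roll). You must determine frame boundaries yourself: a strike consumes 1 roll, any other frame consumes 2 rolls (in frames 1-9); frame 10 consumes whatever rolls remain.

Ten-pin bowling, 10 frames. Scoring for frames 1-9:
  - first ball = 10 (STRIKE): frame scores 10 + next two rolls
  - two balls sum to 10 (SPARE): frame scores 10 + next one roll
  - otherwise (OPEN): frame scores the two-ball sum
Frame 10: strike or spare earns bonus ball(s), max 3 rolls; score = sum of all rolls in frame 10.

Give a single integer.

Frame 1: OPEN (8+0=8). Cumulative: 8
Frame 2: OPEN (4+4=8). Cumulative: 16
Frame 3: OPEN (0+4=4). Cumulative: 20
Frame 4: SPARE (2+8=10). 10 + next roll (0) = 10. Cumulative: 30
Frame 5: OPEN (0+7=7). Cumulative: 37
Frame 6: OPEN (6+3=9). Cumulative: 46
Frame 7: STRIKE. 10 + next two rolls (0+1) = 11. Cumulative: 57
Frame 8: OPEN (0+1=1). Cumulative: 58

Answer: 9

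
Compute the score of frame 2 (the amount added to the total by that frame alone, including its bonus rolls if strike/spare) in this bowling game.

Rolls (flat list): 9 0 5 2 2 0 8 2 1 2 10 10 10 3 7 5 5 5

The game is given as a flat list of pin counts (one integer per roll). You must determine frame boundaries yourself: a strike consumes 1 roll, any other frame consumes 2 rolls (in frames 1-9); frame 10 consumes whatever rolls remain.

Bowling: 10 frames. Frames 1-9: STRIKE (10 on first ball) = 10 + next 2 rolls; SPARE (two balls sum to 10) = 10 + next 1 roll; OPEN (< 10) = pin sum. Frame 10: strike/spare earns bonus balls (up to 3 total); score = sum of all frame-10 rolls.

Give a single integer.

Answer: 7

Derivation:
Frame 1: OPEN (9+0=9). Cumulative: 9
Frame 2: OPEN (5+2=7). Cumulative: 16
Frame 3: OPEN (2+0=2). Cumulative: 18
Frame 4: SPARE (8+2=10). 10 + next roll (1) = 11. Cumulative: 29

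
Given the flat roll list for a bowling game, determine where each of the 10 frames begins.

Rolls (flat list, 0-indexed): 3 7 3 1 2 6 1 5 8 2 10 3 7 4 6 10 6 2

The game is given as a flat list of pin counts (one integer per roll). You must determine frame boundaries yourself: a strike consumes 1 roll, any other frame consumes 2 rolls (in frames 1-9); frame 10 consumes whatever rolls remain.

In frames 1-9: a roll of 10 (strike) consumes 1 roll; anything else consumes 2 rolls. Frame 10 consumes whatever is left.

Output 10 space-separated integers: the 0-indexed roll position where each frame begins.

Frame 1 starts at roll index 0: rolls=3,7 (sum=10), consumes 2 rolls
Frame 2 starts at roll index 2: rolls=3,1 (sum=4), consumes 2 rolls
Frame 3 starts at roll index 4: rolls=2,6 (sum=8), consumes 2 rolls
Frame 4 starts at roll index 6: rolls=1,5 (sum=6), consumes 2 rolls
Frame 5 starts at roll index 8: rolls=8,2 (sum=10), consumes 2 rolls
Frame 6 starts at roll index 10: roll=10 (strike), consumes 1 roll
Frame 7 starts at roll index 11: rolls=3,7 (sum=10), consumes 2 rolls
Frame 8 starts at roll index 13: rolls=4,6 (sum=10), consumes 2 rolls
Frame 9 starts at roll index 15: roll=10 (strike), consumes 1 roll
Frame 10 starts at roll index 16: 2 remaining rolls

Answer: 0 2 4 6 8 10 11 13 15 16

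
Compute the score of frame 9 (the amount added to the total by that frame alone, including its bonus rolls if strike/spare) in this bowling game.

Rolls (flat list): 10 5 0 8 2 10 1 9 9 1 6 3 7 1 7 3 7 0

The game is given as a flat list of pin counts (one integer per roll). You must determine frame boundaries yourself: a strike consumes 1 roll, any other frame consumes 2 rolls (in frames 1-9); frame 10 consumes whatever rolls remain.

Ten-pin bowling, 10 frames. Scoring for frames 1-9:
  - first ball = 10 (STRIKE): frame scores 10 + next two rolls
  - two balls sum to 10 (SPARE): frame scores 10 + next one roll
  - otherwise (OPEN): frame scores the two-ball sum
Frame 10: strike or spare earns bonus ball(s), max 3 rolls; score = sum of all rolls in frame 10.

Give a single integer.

Frame 1: STRIKE. 10 + next two rolls (5+0) = 15. Cumulative: 15
Frame 2: OPEN (5+0=5). Cumulative: 20
Frame 3: SPARE (8+2=10). 10 + next roll (10) = 20. Cumulative: 40
Frame 4: STRIKE. 10 + next two rolls (1+9) = 20. Cumulative: 60
Frame 5: SPARE (1+9=10). 10 + next roll (9) = 19. Cumulative: 79
Frame 6: SPARE (9+1=10). 10 + next roll (6) = 16. Cumulative: 95
Frame 7: OPEN (6+3=9). Cumulative: 104
Frame 8: OPEN (7+1=8). Cumulative: 112
Frame 9: SPARE (7+3=10). 10 + next roll (7) = 17. Cumulative: 129
Frame 10: OPEN. Sum of all frame-10 rolls (7+0) = 7. Cumulative: 136

Answer: 17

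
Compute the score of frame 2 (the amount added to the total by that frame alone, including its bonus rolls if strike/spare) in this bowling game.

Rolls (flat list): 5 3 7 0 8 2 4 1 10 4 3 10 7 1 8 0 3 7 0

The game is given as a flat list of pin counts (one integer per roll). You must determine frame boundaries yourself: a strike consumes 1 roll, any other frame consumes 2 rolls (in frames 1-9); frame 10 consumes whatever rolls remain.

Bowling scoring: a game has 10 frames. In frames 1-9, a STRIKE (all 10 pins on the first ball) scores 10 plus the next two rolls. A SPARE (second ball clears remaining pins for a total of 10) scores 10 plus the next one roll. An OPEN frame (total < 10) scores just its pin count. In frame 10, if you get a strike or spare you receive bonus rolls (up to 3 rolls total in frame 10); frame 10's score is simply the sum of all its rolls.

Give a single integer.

Answer: 7

Derivation:
Frame 1: OPEN (5+3=8). Cumulative: 8
Frame 2: OPEN (7+0=7). Cumulative: 15
Frame 3: SPARE (8+2=10). 10 + next roll (4) = 14. Cumulative: 29
Frame 4: OPEN (4+1=5). Cumulative: 34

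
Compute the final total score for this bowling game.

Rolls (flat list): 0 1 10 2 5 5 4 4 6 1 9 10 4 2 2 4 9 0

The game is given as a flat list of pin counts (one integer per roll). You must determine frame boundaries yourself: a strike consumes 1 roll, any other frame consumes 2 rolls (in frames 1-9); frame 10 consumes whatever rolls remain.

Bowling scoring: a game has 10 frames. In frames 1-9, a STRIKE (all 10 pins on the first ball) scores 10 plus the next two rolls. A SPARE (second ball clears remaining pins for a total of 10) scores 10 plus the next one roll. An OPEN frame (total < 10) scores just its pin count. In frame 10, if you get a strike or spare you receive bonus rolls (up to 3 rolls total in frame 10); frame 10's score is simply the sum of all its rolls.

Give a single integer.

Frame 1: OPEN (0+1=1). Cumulative: 1
Frame 2: STRIKE. 10 + next two rolls (2+5) = 17. Cumulative: 18
Frame 3: OPEN (2+5=7). Cumulative: 25
Frame 4: OPEN (5+4=9). Cumulative: 34
Frame 5: SPARE (4+6=10). 10 + next roll (1) = 11. Cumulative: 45
Frame 6: SPARE (1+9=10). 10 + next roll (10) = 20. Cumulative: 65
Frame 7: STRIKE. 10 + next two rolls (4+2) = 16. Cumulative: 81
Frame 8: OPEN (4+2=6). Cumulative: 87
Frame 9: OPEN (2+4=6). Cumulative: 93
Frame 10: OPEN. Sum of all frame-10 rolls (9+0) = 9. Cumulative: 102

Answer: 102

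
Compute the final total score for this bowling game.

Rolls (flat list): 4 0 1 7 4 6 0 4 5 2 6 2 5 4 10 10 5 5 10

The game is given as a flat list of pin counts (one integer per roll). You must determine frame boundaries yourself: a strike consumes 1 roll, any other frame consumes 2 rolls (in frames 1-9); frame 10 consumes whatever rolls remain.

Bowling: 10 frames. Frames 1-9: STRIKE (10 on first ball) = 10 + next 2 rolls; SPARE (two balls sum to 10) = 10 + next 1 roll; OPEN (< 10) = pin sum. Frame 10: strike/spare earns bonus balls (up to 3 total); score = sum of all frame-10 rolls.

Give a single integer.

Frame 1: OPEN (4+0=4). Cumulative: 4
Frame 2: OPEN (1+7=8). Cumulative: 12
Frame 3: SPARE (4+6=10). 10 + next roll (0) = 10. Cumulative: 22
Frame 4: OPEN (0+4=4). Cumulative: 26
Frame 5: OPEN (5+2=7). Cumulative: 33
Frame 6: OPEN (6+2=8). Cumulative: 41
Frame 7: OPEN (5+4=9). Cumulative: 50
Frame 8: STRIKE. 10 + next two rolls (10+5) = 25. Cumulative: 75
Frame 9: STRIKE. 10 + next two rolls (5+5) = 20. Cumulative: 95
Frame 10: SPARE. Sum of all frame-10 rolls (5+5+10) = 20. Cumulative: 115

Answer: 115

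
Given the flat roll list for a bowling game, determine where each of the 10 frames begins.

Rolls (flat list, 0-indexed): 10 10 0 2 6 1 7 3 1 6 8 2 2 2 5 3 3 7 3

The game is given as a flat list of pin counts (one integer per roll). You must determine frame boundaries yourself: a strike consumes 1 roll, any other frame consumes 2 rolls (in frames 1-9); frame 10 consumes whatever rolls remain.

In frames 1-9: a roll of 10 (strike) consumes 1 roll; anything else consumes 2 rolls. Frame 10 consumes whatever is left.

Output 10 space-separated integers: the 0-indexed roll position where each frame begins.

Frame 1 starts at roll index 0: roll=10 (strike), consumes 1 roll
Frame 2 starts at roll index 1: roll=10 (strike), consumes 1 roll
Frame 3 starts at roll index 2: rolls=0,2 (sum=2), consumes 2 rolls
Frame 4 starts at roll index 4: rolls=6,1 (sum=7), consumes 2 rolls
Frame 5 starts at roll index 6: rolls=7,3 (sum=10), consumes 2 rolls
Frame 6 starts at roll index 8: rolls=1,6 (sum=7), consumes 2 rolls
Frame 7 starts at roll index 10: rolls=8,2 (sum=10), consumes 2 rolls
Frame 8 starts at roll index 12: rolls=2,2 (sum=4), consumes 2 rolls
Frame 9 starts at roll index 14: rolls=5,3 (sum=8), consumes 2 rolls
Frame 10 starts at roll index 16: 3 remaining rolls

Answer: 0 1 2 4 6 8 10 12 14 16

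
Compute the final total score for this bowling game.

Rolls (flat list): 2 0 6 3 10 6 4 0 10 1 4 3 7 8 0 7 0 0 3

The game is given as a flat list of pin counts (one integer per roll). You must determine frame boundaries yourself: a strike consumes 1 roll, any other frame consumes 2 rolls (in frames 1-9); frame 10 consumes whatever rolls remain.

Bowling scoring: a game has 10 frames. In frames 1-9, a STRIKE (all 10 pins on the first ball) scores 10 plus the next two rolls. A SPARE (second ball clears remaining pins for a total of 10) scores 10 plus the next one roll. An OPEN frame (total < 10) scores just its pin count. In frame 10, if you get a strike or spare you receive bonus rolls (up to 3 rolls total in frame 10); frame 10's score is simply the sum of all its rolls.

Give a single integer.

Frame 1: OPEN (2+0=2). Cumulative: 2
Frame 2: OPEN (6+3=9). Cumulative: 11
Frame 3: STRIKE. 10 + next two rolls (6+4) = 20. Cumulative: 31
Frame 4: SPARE (6+4=10). 10 + next roll (0) = 10. Cumulative: 41
Frame 5: SPARE (0+10=10). 10 + next roll (1) = 11. Cumulative: 52
Frame 6: OPEN (1+4=5). Cumulative: 57
Frame 7: SPARE (3+7=10). 10 + next roll (8) = 18. Cumulative: 75
Frame 8: OPEN (8+0=8). Cumulative: 83
Frame 9: OPEN (7+0=7). Cumulative: 90
Frame 10: OPEN. Sum of all frame-10 rolls (0+3) = 3. Cumulative: 93

Answer: 93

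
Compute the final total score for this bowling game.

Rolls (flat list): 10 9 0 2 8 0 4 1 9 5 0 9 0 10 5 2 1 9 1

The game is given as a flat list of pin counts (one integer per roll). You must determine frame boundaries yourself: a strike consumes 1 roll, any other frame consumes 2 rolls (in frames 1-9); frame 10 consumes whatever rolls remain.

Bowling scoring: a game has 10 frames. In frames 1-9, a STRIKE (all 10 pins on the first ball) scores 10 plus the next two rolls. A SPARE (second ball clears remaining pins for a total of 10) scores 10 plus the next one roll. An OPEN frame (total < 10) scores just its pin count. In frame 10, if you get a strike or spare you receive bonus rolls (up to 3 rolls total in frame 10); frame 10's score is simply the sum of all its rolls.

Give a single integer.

Frame 1: STRIKE. 10 + next two rolls (9+0) = 19. Cumulative: 19
Frame 2: OPEN (9+0=9). Cumulative: 28
Frame 3: SPARE (2+8=10). 10 + next roll (0) = 10. Cumulative: 38
Frame 4: OPEN (0+4=4). Cumulative: 42
Frame 5: SPARE (1+9=10). 10 + next roll (5) = 15. Cumulative: 57
Frame 6: OPEN (5+0=5). Cumulative: 62
Frame 7: OPEN (9+0=9). Cumulative: 71
Frame 8: STRIKE. 10 + next two rolls (5+2) = 17. Cumulative: 88
Frame 9: OPEN (5+2=7). Cumulative: 95
Frame 10: SPARE. Sum of all frame-10 rolls (1+9+1) = 11. Cumulative: 106

Answer: 106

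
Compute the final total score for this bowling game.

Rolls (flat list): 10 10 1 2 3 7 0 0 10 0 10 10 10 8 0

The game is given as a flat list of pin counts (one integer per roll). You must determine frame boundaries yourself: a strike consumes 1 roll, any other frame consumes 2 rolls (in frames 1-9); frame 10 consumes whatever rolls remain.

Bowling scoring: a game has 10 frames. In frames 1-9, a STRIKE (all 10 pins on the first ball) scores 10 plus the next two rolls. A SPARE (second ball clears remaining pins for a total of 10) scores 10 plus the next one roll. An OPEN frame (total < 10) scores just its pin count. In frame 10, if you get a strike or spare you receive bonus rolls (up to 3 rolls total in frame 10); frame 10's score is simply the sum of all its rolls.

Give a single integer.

Answer: 141

Derivation:
Frame 1: STRIKE. 10 + next two rolls (10+1) = 21. Cumulative: 21
Frame 2: STRIKE. 10 + next two rolls (1+2) = 13. Cumulative: 34
Frame 3: OPEN (1+2=3). Cumulative: 37
Frame 4: SPARE (3+7=10). 10 + next roll (0) = 10. Cumulative: 47
Frame 5: OPEN (0+0=0). Cumulative: 47
Frame 6: STRIKE. 10 + next two rolls (0+10) = 20. Cumulative: 67
Frame 7: SPARE (0+10=10). 10 + next roll (10) = 20. Cumulative: 87
Frame 8: STRIKE. 10 + next two rolls (10+8) = 28. Cumulative: 115
Frame 9: STRIKE. 10 + next two rolls (8+0) = 18. Cumulative: 133
Frame 10: OPEN. Sum of all frame-10 rolls (8+0) = 8. Cumulative: 141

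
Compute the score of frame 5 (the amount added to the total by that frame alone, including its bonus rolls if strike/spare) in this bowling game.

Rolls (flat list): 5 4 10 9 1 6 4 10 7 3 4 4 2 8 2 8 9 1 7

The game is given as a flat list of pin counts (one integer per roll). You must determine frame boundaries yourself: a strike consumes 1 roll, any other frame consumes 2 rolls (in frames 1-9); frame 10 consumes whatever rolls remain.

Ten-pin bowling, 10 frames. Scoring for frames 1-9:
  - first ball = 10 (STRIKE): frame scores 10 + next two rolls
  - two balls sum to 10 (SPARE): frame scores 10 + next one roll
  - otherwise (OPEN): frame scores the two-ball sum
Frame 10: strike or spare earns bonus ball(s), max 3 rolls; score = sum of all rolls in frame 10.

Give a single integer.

Answer: 20

Derivation:
Frame 1: OPEN (5+4=9). Cumulative: 9
Frame 2: STRIKE. 10 + next two rolls (9+1) = 20. Cumulative: 29
Frame 3: SPARE (9+1=10). 10 + next roll (6) = 16. Cumulative: 45
Frame 4: SPARE (6+4=10). 10 + next roll (10) = 20. Cumulative: 65
Frame 5: STRIKE. 10 + next two rolls (7+3) = 20. Cumulative: 85
Frame 6: SPARE (7+3=10). 10 + next roll (4) = 14. Cumulative: 99
Frame 7: OPEN (4+4=8). Cumulative: 107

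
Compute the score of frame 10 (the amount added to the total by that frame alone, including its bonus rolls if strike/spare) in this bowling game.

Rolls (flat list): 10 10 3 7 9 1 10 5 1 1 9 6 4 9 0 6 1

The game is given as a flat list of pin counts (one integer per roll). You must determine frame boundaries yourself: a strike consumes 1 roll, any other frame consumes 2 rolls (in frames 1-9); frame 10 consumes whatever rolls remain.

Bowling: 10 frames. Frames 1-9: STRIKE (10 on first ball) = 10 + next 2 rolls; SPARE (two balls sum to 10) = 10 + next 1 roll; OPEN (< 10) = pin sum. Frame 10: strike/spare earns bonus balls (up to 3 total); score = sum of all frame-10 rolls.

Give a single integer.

Answer: 7

Derivation:
Frame 1: STRIKE. 10 + next two rolls (10+3) = 23. Cumulative: 23
Frame 2: STRIKE. 10 + next two rolls (3+7) = 20. Cumulative: 43
Frame 3: SPARE (3+7=10). 10 + next roll (9) = 19. Cumulative: 62
Frame 4: SPARE (9+1=10). 10 + next roll (10) = 20. Cumulative: 82
Frame 5: STRIKE. 10 + next two rolls (5+1) = 16. Cumulative: 98
Frame 6: OPEN (5+1=6). Cumulative: 104
Frame 7: SPARE (1+9=10). 10 + next roll (6) = 16. Cumulative: 120
Frame 8: SPARE (6+4=10). 10 + next roll (9) = 19. Cumulative: 139
Frame 9: OPEN (9+0=9). Cumulative: 148
Frame 10: OPEN. Sum of all frame-10 rolls (6+1) = 7. Cumulative: 155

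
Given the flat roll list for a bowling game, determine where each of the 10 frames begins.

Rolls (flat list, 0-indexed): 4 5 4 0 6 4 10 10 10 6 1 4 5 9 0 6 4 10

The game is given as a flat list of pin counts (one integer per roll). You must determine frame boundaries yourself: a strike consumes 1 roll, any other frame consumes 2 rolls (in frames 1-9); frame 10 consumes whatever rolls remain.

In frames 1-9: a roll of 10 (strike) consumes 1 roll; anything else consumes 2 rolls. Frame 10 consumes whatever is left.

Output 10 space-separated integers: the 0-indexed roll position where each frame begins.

Frame 1 starts at roll index 0: rolls=4,5 (sum=9), consumes 2 rolls
Frame 2 starts at roll index 2: rolls=4,0 (sum=4), consumes 2 rolls
Frame 3 starts at roll index 4: rolls=6,4 (sum=10), consumes 2 rolls
Frame 4 starts at roll index 6: roll=10 (strike), consumes 1 roll
Frame 5 starts at roll index 7: roll=10 (strike), consumes 1 roll
Frame 6 starts at roll index 8: roll=10 (strike), consumes 1 roll
Frame 7 starts at roll index 9: rolls=6,1 (sum=7), consumes 2 rolls
Frame 8 starts at roll index 11: rolls=4,5 (sum=9), consumes 2 rolls
Frame 9 starts at roll index 13: rolls=9,0 (sum=9), consumes 2 rolls
Frame 10 starts at roll index 15: 3 remaining rolls

Answer: 0 2 4 6 7 8 9 11 13 15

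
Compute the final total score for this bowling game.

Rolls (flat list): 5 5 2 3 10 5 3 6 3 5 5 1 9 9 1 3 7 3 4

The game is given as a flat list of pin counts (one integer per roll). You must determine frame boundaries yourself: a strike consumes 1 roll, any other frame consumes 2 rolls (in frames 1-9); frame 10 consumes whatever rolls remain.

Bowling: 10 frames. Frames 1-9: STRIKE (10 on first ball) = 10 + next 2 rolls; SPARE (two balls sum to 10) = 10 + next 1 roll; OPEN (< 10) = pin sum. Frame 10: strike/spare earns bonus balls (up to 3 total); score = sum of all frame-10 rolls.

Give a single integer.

Frame 1: SPARE (5+5=10). 10 + next roll (2) = 12. Cumulative: 12
Frame 2: OPEN (2+3=5). Cumulative: 17
Frame 3: STRIKE. 10 + next two rolls (5+3) = 18. Cumulative: 35
Frame 4: OPEN (5+3=8). Cumulative: 43
Frame 5: OPEN (6+3=9). Cumulative: 52
Frame 6: SPARE (5+5=10). 10 + next roll (1) = 11. Cumulative: 63
Frame 7: SPARE (1+9=10). 10 + next roll (9) = 19. Cumulative: 82
Frame 8: SPARE (9+1=10). 10 + next roll (3) = 13. Cumulative: 95
Frame 9: SPARE (3+7=10). 10 + next roll (3) = 13. Cumulative: 108
Frame 10: OPEN. Sum of all frame-10 rolls (3+4) = 7. Cumulative: 115

Answer: 115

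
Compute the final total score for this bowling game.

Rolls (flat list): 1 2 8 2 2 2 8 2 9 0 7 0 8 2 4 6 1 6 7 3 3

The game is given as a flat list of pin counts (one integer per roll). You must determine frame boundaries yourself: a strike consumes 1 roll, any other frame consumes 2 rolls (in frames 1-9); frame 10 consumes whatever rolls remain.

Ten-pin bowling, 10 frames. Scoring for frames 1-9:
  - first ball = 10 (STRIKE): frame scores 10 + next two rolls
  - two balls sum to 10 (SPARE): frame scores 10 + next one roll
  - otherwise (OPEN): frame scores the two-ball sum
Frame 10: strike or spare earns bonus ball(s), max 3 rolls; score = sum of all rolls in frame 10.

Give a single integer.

Answer: 99

Derivation:
Frame 1: OPEN (1+2=3). Cumulative: 3
Frame 2: SPARE (8+2=10). 10 + next roll (2) = 12. Cumulative: 15
Frame 3: OPEN (2+2=4). Cumulative: 19
Frame 4: SPARE (8+2=10). 10 + next roll (9) = 19. Cumulative: 38
Frame 5: OPEN (9+0=9). Cumulative: 47
Frame 6: OPEN (7+0=7). Cumulative: 54
Frame 7: SPARE (8+2=10). 10 + next roll (4) = 14. Cumulative: 68
Frame 8: SPARE (4+6=10). 10 + next roll (1) = 11. Cumulative: 79
Frame 9: OPEN (1+6=7). Cumulative: 86
Frame 10: SPARE. Sum of all frame-10 rolls (7+3+3) = 13. Cumulative: 99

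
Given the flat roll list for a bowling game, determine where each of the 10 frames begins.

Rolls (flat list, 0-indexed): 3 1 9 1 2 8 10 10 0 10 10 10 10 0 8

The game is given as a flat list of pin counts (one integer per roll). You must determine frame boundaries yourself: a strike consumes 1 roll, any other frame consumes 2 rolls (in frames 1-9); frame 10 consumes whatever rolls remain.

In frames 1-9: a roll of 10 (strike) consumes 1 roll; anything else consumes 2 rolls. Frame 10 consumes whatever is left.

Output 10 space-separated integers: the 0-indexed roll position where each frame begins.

Frame 1 starts at roll index 0: rolls=3,1 (sum=4), consumes 2 rolls
Frame 2 starts at roll index 2: rolls=9,1 (sum=10), consumes 2 rolls
Frame 3 starts at roll index 4: rolls=2,8 (sum=10), consumes 2 rolls
Frame 4 starts at roll index 6: roll=10 (strike), consumes 1 roll
Frame 5 starts at roll index 7: roll=10 (strike), consumes 1 roll
Frame 6 starts at roll index 8: rolls=0,10 (sum=10), consumes 2 rolls
Frame 7 starts at roll index 10: roll=10 (strike), consumes 1 roll
Frame 8 starts at roll index 11: roll=10 (strike), consumes 1 roll
Frame 9 starts at roll index 12: roll=10 (strike), consumes 1 roll
Frame 10 starts at roll index 13: 2 remaining rolls

Answer: 0 2 4 6 7 8 10 11 12 13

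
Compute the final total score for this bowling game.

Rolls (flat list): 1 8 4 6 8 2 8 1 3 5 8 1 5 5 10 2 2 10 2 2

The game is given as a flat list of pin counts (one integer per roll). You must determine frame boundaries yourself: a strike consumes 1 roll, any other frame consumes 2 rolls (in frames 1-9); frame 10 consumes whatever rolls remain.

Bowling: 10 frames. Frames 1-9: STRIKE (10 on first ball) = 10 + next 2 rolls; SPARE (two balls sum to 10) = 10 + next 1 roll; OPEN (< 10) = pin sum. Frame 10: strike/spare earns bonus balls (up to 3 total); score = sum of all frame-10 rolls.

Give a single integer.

Frame 1: OPEN (1+8=9). Cumulative: 9
Frame 2: SPARE (4+6=10). 10 + next roll (8) = 18. Cumulative: 27
Frame 3: SPARE (8+2=10). 10 + next roll (8) = 18. Cumulative: 45
Frame 4: OPEN (8+1=9). Cumulative: 54
Frame 5: OPEN (3+5=8). Cumulative: 62
Frame 6: OPEN (8+1=9). Cumulative: 71
Frame 7: SPARE (5+5=10). 10 + next roll (10) = 20. Cumulative: 91
Frame 8: STRIKE. 10 + next two rolls (2+2) = 14. Cumulative: 105
Frame 9: OPEN (2+2=4). Cumulative: 109
Frame 10: STRIKE. Sum of all frame-10 rolls (10+2+2) = 14. Cumulative: 123

Answer: 123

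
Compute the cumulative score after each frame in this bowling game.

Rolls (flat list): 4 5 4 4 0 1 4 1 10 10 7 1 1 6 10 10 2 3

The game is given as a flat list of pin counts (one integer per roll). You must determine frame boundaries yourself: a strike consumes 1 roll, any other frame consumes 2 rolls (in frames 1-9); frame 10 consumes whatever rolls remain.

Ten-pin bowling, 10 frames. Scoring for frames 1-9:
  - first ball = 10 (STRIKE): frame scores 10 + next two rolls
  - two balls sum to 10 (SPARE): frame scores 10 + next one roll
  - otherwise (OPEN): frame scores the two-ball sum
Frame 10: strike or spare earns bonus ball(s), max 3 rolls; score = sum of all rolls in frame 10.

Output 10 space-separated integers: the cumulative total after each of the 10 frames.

Frame 1: OPEN (4+5=9). Cumulative: 9
Frame 2: OPEN (4+4=8). Cumulative: 17
Frame 3: OPEN (0+1=1). Cumulative: 18
Frame 4: OPEN (4+1=5). Cumulative: 23
Frame 5: STRIKE. 10 + next two rolls (10+7) = 27. Cumulative: 50
Frame 6: STRIKE. 10 + next two rolls (7+1) = 18. Cumulative: 68
Frame 7: OPEN (7+1=8). Cumulative: 76
Frame 8: OPEN (1+6=7). Cumulative: 83
Frame 9: STRIKE. 10 + next two rolls (10+2) = 22. Cumulative: 105
Frame 10: STRIKE. Sum of all frame-10 rolls (10+2+3) = 15. Cumulative: 120

Answer: 9 17 18 23 50 68 76 83 105 120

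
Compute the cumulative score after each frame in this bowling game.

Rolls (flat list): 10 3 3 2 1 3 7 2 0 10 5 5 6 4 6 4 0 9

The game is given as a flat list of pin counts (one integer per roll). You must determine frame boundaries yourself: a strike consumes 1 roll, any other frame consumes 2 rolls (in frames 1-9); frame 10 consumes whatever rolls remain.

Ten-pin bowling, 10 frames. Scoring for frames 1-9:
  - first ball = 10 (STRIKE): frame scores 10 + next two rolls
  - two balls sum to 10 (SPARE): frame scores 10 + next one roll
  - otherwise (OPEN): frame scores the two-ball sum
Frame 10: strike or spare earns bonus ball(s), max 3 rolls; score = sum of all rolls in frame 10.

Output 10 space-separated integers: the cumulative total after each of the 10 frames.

Frame 1: STRIKE. 10 + next two rolls (3+3) = 16. Cumulative: 16
Frame 2: OPEN (3+3=6). Cumulative: 22
Frame 3: OPEN (2+1=3). Cumulative: 25
Frame 4: SPARE (3+7=10). 10 + next roll (2) = 12. Cumulative: 37
Frame 5: OPEN (2+0=2). Cumulative: 39
Frame 6: STRIKE. 10 + next two rolls (5+5) = 20. Cumulative: 59
Frame 7: SPARE (5+5=10). 10 + next roll (6) = 16. Cumulative: 75
Frame 8: SPARE (6+4=10). 10 + next roll (6) = 16. Cumulative: 91
Frame 9: SPARE (6+4=10). 10 + next roll (0) = 10. Cumulative: 101
Frame 10: OPEN. Sum of all frame-10 rolls (0+9) = 9. Cumulative: 110

Answer: 16 22 25 37 39 59 75 91 101 110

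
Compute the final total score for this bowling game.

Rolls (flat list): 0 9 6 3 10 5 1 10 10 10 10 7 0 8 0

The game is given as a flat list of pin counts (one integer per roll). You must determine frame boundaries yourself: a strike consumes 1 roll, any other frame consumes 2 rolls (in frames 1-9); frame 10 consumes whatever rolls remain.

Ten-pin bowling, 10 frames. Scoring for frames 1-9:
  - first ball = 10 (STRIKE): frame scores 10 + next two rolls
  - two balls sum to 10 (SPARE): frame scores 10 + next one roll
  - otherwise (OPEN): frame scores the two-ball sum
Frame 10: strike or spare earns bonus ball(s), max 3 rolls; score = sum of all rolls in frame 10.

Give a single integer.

Frame 1: OPEN (0+9=9). Cumulative: 9
Frame 2: OPEN (6+3=9). Cumulative: 18
Frame 3: STRIKE. 10 + next two rolls (5+1) = 16. Cumulative: 34
Frame 4: OPEN (5+1=6). Cumulative: 40
Frame 5: STRIKE. 10 + next two rolls (10+10) = 30. Cumulative: 70
Frame 6: STRIKE. 10 + next two rolls (10+10) = 30. Cumulative: 100
Frame 7: STRIKE. 10 + next two rolls (10+7) = 27. Cumulative: 127
Frame 8: STRIKE. 10 + next two rolls (7+0) = 17. Cumulative: 144
Frame 9: OPEN (7+0=7). Cumulative: 151
Frame 10: OPEN. Sum of all frame-10 rolls (8+0) = 8. Cumulative: 159

Answer: 159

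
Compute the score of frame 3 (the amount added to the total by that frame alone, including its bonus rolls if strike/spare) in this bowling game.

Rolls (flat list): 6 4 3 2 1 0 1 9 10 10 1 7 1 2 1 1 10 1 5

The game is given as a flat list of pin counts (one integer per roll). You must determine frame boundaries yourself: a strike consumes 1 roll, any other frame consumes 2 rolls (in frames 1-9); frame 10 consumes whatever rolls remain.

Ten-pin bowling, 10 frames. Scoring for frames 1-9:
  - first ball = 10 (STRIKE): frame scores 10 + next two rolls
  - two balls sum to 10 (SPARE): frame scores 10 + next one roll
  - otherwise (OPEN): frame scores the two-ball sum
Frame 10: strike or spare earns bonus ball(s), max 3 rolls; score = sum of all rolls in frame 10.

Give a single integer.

Answer: 1

Derivation:
Frame 1: SPARE (6+4=10). 10 + next roll (3) = 13. Cumulative: 13
Frame 2: OPEN (3+2=5). Cumulative: 18
Frame 3: OPEN (1+0=1). Cumulative: 19
Frame 4: SPARE (1+9=10). 10 + next roll (10) = 20. Cumulative: 39
Frame 5: STRIKE. 10 + next two rolls (10+1) = 21. Cumulative: 60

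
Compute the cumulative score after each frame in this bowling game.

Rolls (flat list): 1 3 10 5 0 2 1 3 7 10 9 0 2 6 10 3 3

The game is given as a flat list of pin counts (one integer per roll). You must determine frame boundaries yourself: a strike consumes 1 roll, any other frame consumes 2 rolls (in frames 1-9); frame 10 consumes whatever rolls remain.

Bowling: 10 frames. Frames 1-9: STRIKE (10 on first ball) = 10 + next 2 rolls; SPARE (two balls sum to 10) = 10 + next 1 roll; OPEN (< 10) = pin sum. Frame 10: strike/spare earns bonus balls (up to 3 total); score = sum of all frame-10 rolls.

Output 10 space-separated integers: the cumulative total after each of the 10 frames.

Answer: 4 19 24 27 47 66 75 83 99 105

Derivation:
Frame 1: OPEN (1+3=4). Cumulative: 4
Frame 2: STRIKE. 10 + next two rolls (5+0) = 15. Cumulative: 19
Frame 3: OPEN (5+0=5). Cumulative: 24
Frame 4: OPEN (2+1=3). Cumulative: 27
Frame 5: SPARE (3+7=10). 10 + next roll (10) = 20. Cumulative: 47
Frame 6: STRIKE. 10 + next two rolls (9+0) = 19. Cumulative: 66
Frame 7: OPEN (9+0=9). Cumulative: 75
Frame 8: OPEN (2+6=8). Cumulative: 83
Frame 9: STRIKE. 10 + next two rolls (3+3) = 16. Cumulative: 99
Frame 10: OPEN. Sum of all frame-10 rolls (3+3) = 6. Cumulative: 105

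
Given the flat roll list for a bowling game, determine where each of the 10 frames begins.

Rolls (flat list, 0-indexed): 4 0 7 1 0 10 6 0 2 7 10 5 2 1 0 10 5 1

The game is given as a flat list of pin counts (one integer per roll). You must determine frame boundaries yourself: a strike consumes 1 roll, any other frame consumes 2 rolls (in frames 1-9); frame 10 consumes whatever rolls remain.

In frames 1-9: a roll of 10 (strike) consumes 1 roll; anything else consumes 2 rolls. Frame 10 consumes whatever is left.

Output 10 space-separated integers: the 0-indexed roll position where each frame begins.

Answer: 0 2 4 6 8 10 11 13 15 16

Derivation:
Frame 1 starts at roll index 0: rolls=4,0 (sum=4), consumes 2 rolls
Frame 2 starts at roll index 2: rolls=7,1 (sum=8), consumes 2 rolls
Frame 3 starts at roll index 4: rolls=0,10 (sum=10), consumes 2 rolls
Frame 4 starts at roll index 6: rolls=6,0 (sum=6), consumes 2 rolls
Frame 5 starts at roll index 8: rolls=2,7 (sum=9), consumes 2 rolls
Frame 6 starts at roll index 10: roll=10 (strike), consumes 1 roll
Frame 7 starts at roll index 11: rolls=5,2 (sum=7), consumes 2 rolls
Frame 8 starts at roll index 13: rolls=1,0 (sum=1), consumes 2 rolls
Frame 9 starts at roll index 15: roll=10 (strike), consumes 1 roll
Frame 10 starts at roll index 16: 2 remaining rolls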